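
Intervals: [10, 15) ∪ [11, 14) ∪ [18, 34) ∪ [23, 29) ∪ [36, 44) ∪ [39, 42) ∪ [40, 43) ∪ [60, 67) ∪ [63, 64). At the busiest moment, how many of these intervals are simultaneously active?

3

Walk the sorted start/end points keeping a running depth.
The depth first hits 3 at 40.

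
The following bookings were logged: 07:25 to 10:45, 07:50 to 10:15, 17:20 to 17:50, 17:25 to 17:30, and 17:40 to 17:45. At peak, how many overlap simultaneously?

2

Sweep endpoints in order; track running count of active intervals.
Peak of 2 reached at 07:50.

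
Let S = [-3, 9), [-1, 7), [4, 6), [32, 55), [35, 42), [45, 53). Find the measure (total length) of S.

Merged: [-3, 9), [32, 55).
Lengths: 12 + 23 = 35.

35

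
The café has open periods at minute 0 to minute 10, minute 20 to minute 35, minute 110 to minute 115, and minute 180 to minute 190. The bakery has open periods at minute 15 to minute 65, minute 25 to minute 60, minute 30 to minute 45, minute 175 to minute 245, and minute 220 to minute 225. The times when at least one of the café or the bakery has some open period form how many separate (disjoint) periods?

4

Merge the second list: minute 15 to minute 65, minute 175 to minute 245.
A ∪ B = minute 0 to minute 10, minute 15 to minute 65, minute 110 to minute 115, minute 175 to minute 245.
That is 4 disjoint pieces.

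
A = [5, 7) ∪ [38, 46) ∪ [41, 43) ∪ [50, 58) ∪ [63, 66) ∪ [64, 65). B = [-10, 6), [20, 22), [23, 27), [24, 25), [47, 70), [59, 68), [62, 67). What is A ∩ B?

[5, 6) ∪ [50, 58) ∪ [63, 66)

First set merges to [5, 7), [38, 46), [50, 58), [63, 66).
Second set merges to [-10, 6), [20, 22), [23, 27), [47, 70).
[5, 7) meets the second set on [5, 6).
[38, 46): no overlap with the second set.
[50, 58) meets the second set on [50, 58).
[63, 66) meets the second set on [63, 66).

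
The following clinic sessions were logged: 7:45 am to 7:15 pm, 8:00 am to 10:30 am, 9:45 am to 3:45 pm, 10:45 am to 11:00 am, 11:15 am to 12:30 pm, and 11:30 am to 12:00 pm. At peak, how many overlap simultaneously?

Walk the sorted start/end points keeping a running depth.
The depth first hits 4 at 11:30 am.

4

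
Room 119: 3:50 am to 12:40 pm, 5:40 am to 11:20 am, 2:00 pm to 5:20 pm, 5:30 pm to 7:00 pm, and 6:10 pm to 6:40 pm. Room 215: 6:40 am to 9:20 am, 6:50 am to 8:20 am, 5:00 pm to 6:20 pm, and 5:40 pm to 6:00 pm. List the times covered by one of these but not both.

3:50 am–6:40 am, 9:20 am–12:40 pm, 2:00 pm–5:00 pm, 5:20 pm–5:30 pm, 6:20 pm–7:00 pm

Merge the first list: 3:50 am–12:40 pm, 2:00 pm–5:20 pm, 5:30 pm–7:00 pm.
Merge the second list: 6:40 am–9:20 am, 5:00 pm–6:20 pm.
A \ B = 3:50 am–6:40 am, 9:20 am–12:40 pm, 2:00 pm–5:00 pm, 6:20 pm–7:00 pm.
B \ A = 5:20 pm–5:30 pm.
Union of the two gives the symmetric difference.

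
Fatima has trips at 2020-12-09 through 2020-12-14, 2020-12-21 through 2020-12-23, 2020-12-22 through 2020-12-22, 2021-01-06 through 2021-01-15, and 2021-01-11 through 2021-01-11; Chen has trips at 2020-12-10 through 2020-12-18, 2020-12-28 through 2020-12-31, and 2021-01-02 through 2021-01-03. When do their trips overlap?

2020-12-10 through 2020-12-14

Merge the first list: 2020-12-09 through 2020-12-14, 2020-12-21 through 2020-12-23, 2021-01-06 through 2021-01-15.
2020-12-09 through 2020-12-14 ∩ B → 2020-12-10 through 2020-12-14.
2020-12-21 through 2020-12-23 meets no B interval.
2021-01-06 through 2021-01-15 meets no B interval.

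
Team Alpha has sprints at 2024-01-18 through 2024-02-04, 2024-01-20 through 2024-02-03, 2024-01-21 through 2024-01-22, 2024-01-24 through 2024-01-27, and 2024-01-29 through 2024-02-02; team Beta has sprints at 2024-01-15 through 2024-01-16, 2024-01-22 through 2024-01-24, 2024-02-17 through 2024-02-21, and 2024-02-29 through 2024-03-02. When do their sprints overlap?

2024-01-22 through 2024-01-24

First set merges to 2024-01-18 through 2024-02-04.
2024-01-18 through 2024-02-04 ∩ B → 2024-01-22 through 2024-01-24.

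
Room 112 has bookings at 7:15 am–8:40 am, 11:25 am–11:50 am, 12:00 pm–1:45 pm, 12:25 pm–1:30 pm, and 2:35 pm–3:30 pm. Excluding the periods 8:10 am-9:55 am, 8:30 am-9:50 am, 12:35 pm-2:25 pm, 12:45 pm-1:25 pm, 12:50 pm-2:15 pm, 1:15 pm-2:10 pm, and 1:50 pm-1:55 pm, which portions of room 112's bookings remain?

Merge the first list: 7:15 am–8:40 am, 11:25 am–11:50 am, 12:00 pm–1:45 pm, 2:35 pm–3:30 pm.
Merge the second list: 8:10 am–9:55 am, 12:35 pm–2:25 pm.
7:15 am–8:40 am with B removed leaves 7:15 am–8:10 am.
11:25 am–11:50 am is untouched.
12:00 pm–1:45 pm with B removed leaves 12:00 pm–12:35 pm.
2:35 pm–3:30 pm is untouched.

7:15 am–8:10 am, 11:25 am–11:50 am, 12:00 pm–12:35 pm, 2:35 pm–3:30 pm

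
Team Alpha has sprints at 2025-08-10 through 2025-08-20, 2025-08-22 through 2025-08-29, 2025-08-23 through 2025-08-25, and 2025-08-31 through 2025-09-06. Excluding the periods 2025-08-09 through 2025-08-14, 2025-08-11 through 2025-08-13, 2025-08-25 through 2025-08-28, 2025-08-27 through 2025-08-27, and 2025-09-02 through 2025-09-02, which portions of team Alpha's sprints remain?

2025-08-15 through 2025-08-20, 2025-08-22 through 2025-08-24, 2025-08-29 through 2025-08-29, 2025-08-31 through 2025-09-01, 2025-09-03 through 2025-09-06

First set merges to 2025-08-10 through 2025-08-20, 2025-08-22 through 2025-08-29, 2025-08-31 through 2025-09-06.
Second set merges to 2025-08-09 through 2025-08-14, 2025-08-25 through 2025-08-28, 2025-09-02 through 2025-09-02.
2025-08-10 through 2025-08-20 \ B = 2025-08-15 through 2025-08-20.
2025-08-22 through 2025-08-29 \ B = 2025-08-22 through 2025-08-24, 2025-08-29 through 2025-08-29.
2025-08-31 through 2025-09-06 \ B = 2025-08-31 through 2025-09-01, 2025-09-03 through 2025-09-06.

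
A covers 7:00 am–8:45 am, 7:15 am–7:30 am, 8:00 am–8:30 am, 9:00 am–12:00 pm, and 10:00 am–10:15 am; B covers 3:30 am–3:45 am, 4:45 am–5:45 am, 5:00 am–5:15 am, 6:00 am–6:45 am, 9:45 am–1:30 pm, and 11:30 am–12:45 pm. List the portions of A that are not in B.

7:00 am-8:45 am, 9:00 am-9:45 am

Merge the first list: 7:00 am-8:45 am, 9:00 am-12:00 pm.
Merge the second list: 3:30 am-3:45 am, 4:45 am-5:45 am, 6:00 am-6:45 am, 9:45 am-1:30 pm.
7:00 am-8:45 am: no B overlap → unchanged.
9:00 am-12:00 pm minus B → 9:00 am-9:45 am.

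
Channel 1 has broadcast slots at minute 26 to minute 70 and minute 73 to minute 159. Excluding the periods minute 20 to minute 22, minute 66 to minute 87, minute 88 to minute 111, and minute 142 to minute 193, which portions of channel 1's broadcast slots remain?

minute 26 to minute 70 with B removed leaves minute 26 to minute 66.
minute 73 to minute 159 with B removed leaves minute 87 to minute 88, minute 111 to minute 142.

minute 26 to minute 66, minute 87 to minute 88, minute 111 to minute 142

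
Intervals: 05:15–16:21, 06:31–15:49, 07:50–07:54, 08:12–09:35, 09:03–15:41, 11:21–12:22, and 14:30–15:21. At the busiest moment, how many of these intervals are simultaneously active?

4

Walk the sorted start/end points keeping a running depth.
The depth first hits 4 at 09:03.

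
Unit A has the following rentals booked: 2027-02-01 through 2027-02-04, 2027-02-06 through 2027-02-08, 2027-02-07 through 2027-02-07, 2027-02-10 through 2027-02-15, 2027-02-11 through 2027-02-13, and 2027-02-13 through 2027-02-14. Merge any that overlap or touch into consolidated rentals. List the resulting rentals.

2027-02-01 through 2027-02-04, 2027-02-06 through 2027-02-08, 2027-02-10 through 2027-02-15

2027-02-06 through 2027-02-08 is disjoint → start new block.
2027-02-07 through 2027-02-07 overlaps/touches 2027-02-06 through 2027-02-08 → extend to 2027-02-06 through 2027-02-08.
2027-02-10 through 2027-02-15 is disjoint → start new block.
2027-02-11 through 2027-02-13 overlaps/touches 2027-02-10 through 2027-02-15 → extend to 2027-02-10 through 2027-02-15.
2027-02-13 through 2027-02-14 overlaps/touches 2027-02-10 through 2027-02-15 → extend to 2027-02-10 through 2027-02-15.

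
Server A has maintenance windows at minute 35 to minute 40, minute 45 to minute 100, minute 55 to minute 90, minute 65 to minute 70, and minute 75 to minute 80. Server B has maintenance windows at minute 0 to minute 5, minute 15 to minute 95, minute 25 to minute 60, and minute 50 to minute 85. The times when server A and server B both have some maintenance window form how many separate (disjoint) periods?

2

A, merged: minute 35 to minute 40, minute 45 to minute 100.
B, merged: minute 0 to minute 5, minute 15 to minute 95.
A ∩ B = minute 35 to minute 40, minute 45 to minute 95.
That is 2 disjoint pieces.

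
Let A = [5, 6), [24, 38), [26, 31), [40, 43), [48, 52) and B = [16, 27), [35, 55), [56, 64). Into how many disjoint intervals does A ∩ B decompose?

Merge the first list: [5, 6), [24, 38), [40, 43), [48, 52).
A ∩ B = [24, 27), [35, 38), [40, 43), [48, 52).
That is 4 disjoint pieces.

4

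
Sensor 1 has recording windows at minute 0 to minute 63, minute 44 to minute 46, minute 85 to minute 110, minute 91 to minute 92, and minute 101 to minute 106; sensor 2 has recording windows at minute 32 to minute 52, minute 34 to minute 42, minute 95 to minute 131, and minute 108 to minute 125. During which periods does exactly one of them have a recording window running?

Merge the first list: minute 0 to minute 63, minute 85 to minute 110.
Merge the second list: minute 32 to minute 52, minute 95 to minute 131.
A but not B: minute 0 to minute 32, minute 52 to minute 63, minute 85 to minute 95.
B but not A: minute 110 to minute 131.
Combining gives A △ B.

minute 0 to minute 32, minute 52 to minute 63, minute 85 to minute 95, minute 110 to minute 131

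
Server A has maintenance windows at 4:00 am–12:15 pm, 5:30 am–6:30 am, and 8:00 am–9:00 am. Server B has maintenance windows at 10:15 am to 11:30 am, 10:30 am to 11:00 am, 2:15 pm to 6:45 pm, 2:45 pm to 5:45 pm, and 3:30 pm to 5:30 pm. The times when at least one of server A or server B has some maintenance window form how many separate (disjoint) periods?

2

Merge the first list: 4:00 am-12:15 pm.
Merge the second list: 10:15 am-11:30 am, 2:15 pm-6:45 pm.
A ∪ B = 4:00 am-12:15 pm, 2:15 pm-6:45 pm.
That is 2 disjoint pieces.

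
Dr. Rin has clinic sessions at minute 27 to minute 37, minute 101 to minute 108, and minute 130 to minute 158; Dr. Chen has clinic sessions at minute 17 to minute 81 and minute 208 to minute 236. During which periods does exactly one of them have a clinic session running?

minute 17 to minute 27, minute 37 to minute 81, minute 101 to minute 108, minute 130 to minute 158, minute 208 to minute 236

A \ B = minute 101 to minute 108, minute 130 to minute 158.
B \ A = minute 17 to minute 27, minute 37 to minute 81, minute 208 to minute 236.
Union of the two gives the symmetric difference.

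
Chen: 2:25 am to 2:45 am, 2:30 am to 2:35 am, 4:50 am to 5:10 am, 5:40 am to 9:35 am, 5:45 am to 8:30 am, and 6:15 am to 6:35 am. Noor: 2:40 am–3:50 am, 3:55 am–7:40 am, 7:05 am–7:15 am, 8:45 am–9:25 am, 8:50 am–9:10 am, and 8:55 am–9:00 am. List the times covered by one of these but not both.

Merge the first list: 2:25 am–2:45 am, 4:50 am–5:10 am, 5:40 am–9:35 am.
Merge the second list: 2:40 am–3:50 am, 3:55 am–7:40 am, 8:45 am–9:25 am.
A but not B: 2:25 am–2:40 am, 7:40 am–8:45 am, 9:25 am–9:35 am.
B but not A: 2:45 am–3:50 am, 3:55 am–4:50 am, 5:10 am–5:40 am.
Combining gives A △ B.

2:25 am–2:40 am, 2:45 am–3:50 am, 3:55 am–4:50 am, 5:10 am–5:40 am, 7:40 am–8:45 am, 9:25 am–9:35 am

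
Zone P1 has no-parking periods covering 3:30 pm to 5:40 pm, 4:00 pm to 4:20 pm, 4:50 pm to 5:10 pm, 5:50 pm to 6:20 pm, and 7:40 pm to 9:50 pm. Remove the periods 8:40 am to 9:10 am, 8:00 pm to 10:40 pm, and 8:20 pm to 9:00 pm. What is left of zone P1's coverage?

3:30 pm–5:40 pm, 5:50 pm–6:20 pm, 7:40 pm–8:00 pm

Merge the first list: 3:30 pm–5:40 pm, 5:50 pm–6:20 pm, 7:40 pm–9:50 pm.
Merge the second list: 8:40 am–9:10 am, 8:00 pm–10:40 pm.
3:30 pm–5:40 pm: nothing removed.
5:50 pm–6:20 pm: nothing removed.
7:40 pm–9:50 pm \ B = 7:40 pm–8:00 pm.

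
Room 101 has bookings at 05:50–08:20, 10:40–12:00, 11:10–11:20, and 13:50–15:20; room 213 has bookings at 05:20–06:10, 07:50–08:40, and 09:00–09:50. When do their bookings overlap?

A, merged: 05:50-08:20, 10:40-12:00, 13:50-15:20.
05:50-08:20 meets the second set on 05:50-06:10, 07:50-08:20.
10:40-12:00: no overlap with the second set.
13:50-15:20: no overlap with the second set.

05:50-06:10, 07:50-08:20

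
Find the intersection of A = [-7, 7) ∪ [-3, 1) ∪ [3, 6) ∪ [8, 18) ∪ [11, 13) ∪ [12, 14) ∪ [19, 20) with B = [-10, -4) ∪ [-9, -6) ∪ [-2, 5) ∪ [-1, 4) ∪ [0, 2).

First set merges to [-7, 7), [8, 18), [19, 20).
Second set merges to [-10, -4), [-2, 5).
[-7, 7) meets the second set on [-7, -4), [-2, 5).
[8, 18): no overlap with the second set.
[19, 20): no overlap with the second set.

[-7, -4) ∪ [-2, 5)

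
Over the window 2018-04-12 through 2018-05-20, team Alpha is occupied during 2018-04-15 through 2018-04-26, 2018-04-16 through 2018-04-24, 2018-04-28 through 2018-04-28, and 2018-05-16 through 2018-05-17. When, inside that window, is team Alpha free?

After merging, the occupied span is 2018-04-15 through 2018-04-26, 2018-04-28 through 2018-04-28, 2018-05-16 through 2018-05-17.
Gaps within 2018-04-12 through 2018-05-20: 2018-04-12 through 2018-04-14, 2018-04-27 through 2018-04-27, 2018-04-29 through 2018-05-15, 2018-05-18 through 2018-05-20.

2018-04-12 through 2018-04-14, 2018-04-27 through 2018-04-27, 2018-04-29 through 2018-05-15, 2018-05-18 through 2018-05-20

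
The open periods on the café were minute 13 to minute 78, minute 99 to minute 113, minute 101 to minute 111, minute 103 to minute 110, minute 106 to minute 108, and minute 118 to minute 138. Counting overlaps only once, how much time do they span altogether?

99 minutes

Merged: minute 13 to minute 78, minute 99 to minute 113, minute 118 to minute 138.
Lengths: 65 minutes + 14 minutes + 20 minutes = 99 minutes.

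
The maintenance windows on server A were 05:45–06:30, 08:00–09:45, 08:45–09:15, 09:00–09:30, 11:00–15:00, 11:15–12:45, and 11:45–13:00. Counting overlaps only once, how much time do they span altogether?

6 h 30 min

Merged: 05:45–06:30, 08:00–09:45, 11:00–15:00.
Lengths: 45 min + 1 h 45 min + 4 h = 6 h 30 min.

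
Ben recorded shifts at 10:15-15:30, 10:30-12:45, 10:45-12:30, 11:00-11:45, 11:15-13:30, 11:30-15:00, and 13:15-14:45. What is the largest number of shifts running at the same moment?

6

Walk the sorted start/end points keeping a running depth.
The depth first hits 6 at 11:30.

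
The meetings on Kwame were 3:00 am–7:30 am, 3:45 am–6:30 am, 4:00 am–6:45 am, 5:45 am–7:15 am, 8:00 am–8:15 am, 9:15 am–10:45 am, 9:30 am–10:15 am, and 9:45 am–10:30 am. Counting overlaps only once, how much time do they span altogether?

Merged: 3:00 am–7:30 am, 8:00 am–8:15 am, 9:15 am–10:45 am.
Lengths: 4 h 30 min + 15 min + 1 h 30 min = 6 h 15 min.

6 h 15 min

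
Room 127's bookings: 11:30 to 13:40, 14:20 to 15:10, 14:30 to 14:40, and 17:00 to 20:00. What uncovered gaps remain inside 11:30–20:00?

After merging, the occupied span is 11:30–13:40, 14:20–15:10, 17:00–20:00.
Uncovered inside 11:30–20:00: 13:40–14:20, 15:10–17:00.

13:40–14:20, 15:10–17:00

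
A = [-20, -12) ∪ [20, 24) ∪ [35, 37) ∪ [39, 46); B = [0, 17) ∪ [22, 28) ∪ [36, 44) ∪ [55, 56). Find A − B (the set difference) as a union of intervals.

[-20, -12): nothing removed.
[20, 24) \ B = [20, 22).
[35, 37) \ B = [35, 36).
[39, 46) \ B = [44, 46).

[-20, -12) ∪ [20, 22) ∪ [35, 36) ∪ [44, 46)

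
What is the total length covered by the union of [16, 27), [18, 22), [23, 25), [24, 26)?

Merged: [16, 27).
Length: 11.

11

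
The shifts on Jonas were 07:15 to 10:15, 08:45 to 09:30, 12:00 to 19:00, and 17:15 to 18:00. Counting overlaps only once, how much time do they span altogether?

10 h

Merged: 07:15-10:15, 12:00-19:00.
Lengths: 3 h + 7 h = 10 h.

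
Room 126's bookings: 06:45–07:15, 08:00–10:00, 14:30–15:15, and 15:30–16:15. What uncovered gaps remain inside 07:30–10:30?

07:30-08:00, 10:00-10:30

The merged coverage is 06:45-07:15, 08:00-10:00, 14:30-15:15, 15:30-16:15.
Complement within 07:30-10:30: 07:30-08:00, 10:00-10:30.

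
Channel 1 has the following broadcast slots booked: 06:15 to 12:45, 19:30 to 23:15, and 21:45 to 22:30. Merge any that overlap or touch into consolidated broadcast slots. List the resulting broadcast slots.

06:15–12:45, 19:30–23:15

19:30–23:15 is disjoint → start new block.
21:45–22:30 overlaps/touches 19:30–23:15 → extend to 19:30–23:15.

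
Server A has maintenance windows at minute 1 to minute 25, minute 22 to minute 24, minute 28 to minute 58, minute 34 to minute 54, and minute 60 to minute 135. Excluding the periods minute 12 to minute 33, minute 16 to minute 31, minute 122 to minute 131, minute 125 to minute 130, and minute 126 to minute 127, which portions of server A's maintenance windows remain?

First set merges to minute 1 to minute 25, minute 28 to minute 58, minute 60 to minute 135.
Second set merges to minute 12 to minute 33, minute 122 to minute 131.
minute 1 to minute 25 minus B → minute 1 to minute 12.
minute 28 to minute 58 minus B → minute 33 to minute 58.
minute 60 to minute 135 minus B → minute 60 to minute 122, minute 131 to minute 135.

minute 1 to minute 12, minute 33 to minute 58, minute 60 to minute 122, minute 131 to minute 135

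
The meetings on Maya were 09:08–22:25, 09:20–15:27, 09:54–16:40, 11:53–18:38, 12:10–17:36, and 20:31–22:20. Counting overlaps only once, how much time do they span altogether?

Merged: 09:08–22:25.
Length: 13 h 17 min.

13 h 17 min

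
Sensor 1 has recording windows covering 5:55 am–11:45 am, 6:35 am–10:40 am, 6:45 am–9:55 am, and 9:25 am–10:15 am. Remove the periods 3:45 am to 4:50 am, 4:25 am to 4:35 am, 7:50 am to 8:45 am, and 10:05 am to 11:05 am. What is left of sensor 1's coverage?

A, merged: 5:55 am-11:45 am.
B, merged: 3:45 am-4:50 am, 7:50 am-8:45 am, 10:05 am-11:05 am.
5:55 am-11:45 am \ B = 5:55 am-7:50 am, 8:45 am-10:05 am, 11:05 am-11:45 am.

5:55 am-7:50 am, 8:45 am-10:05 am, 11:05 am-11:45 am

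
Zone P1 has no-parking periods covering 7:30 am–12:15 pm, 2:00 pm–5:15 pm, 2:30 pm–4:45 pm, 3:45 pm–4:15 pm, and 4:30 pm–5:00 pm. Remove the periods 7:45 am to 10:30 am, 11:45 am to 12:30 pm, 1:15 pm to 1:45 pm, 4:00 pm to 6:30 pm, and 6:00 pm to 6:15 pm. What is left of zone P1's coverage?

7:30 am–7:45 am, 10:30 am–11:45 am, 2:00 pm–4:00 pm

A, merged: 7:30 am–12:15 pm, 2:00 pm–5:15 pm.
B, merged: 7:45 am–10:30 am, 11:45 am–12:30 pm, 1:15 pm–1:45 pm, 4:00 pm–6:30 pm.
7:30 am–12:15 pm minus B → 7:30 am–7:45 am, 10:30 am–11:45 am.
2:00 pm–5:15 pm minus B → 2:00 pm–4:00 pm.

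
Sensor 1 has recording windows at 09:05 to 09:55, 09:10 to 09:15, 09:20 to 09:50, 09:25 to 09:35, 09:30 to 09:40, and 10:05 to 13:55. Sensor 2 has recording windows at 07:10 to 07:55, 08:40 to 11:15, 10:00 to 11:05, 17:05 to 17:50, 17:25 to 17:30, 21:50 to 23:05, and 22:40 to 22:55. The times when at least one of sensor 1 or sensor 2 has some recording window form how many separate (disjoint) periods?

4

A, merged: 09:05–09:55, 10:05–13:55.
B, merged: 07:10–07:55, 08:40–11:15, 17:05–17:50, 21:50–23:05.
A ∪ B = 07:10–07:55, 08:40–13:55, 17:05–17:50, 21:50–23:05.
That is 4 disjoint pieces.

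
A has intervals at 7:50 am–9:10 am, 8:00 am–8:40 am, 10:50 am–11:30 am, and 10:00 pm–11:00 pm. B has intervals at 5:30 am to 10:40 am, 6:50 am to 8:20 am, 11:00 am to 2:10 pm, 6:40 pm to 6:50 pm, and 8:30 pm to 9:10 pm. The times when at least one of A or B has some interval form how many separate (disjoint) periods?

A, merged: 7:50 am–9:10 am, 10:50 am–11:30 am, 10:00 pm–11:00 pm.
B, merged: 5:30 am–10:40 am, 11:00 am–2:10 pm, 6:40 pm–6:50 pm, 8:30 pm–9:10 pm.
A ∪ B = 5:30 am–10:40 am, 10:50 am–2:10 pm, 6:40 pm–6:50 pm, 8:30 pm–9:10 pm, 10:00 pm–11:00 pm.
That is 5 disjoint pieces.

5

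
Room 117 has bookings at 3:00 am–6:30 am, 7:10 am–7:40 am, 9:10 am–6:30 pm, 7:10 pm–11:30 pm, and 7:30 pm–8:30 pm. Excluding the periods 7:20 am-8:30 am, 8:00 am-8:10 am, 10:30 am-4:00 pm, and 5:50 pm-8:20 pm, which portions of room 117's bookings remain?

First set merges to 3:00 am-6:30 am, 7:10 am-7:40 am, 9:10 am-6:30 pm, 7:10 pm-11:30 pm.
Second set merges to 7:20 am-8:30 am, 10:30 am-4:00 pm, 5:50 pm-8:20 pm.
3:00 am-6:30 am: nothing removed.
7:10 am-7:40 am \ B = 7:10 am-7:20 am.
9:10 am-6:30 pm \ B = 9:10 am-10:30 am, 4:00 pm-5:50 pm.
7:10 pm-11:30 pm \ B = 8:20 pm-11:30 pm.

3:00 am-6:30 am, 7:10 am-7:20 am, 9:10 am-10:30 am, 4:00 pm-5:50 pm, 8:20 pm-11:30 pm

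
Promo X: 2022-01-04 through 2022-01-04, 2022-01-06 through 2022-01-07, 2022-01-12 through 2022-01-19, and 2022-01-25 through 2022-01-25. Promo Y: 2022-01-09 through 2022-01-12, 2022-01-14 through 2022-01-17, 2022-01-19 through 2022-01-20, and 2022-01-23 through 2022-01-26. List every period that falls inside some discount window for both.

2022-01-12 through 2022-01-12, 2022-01-14 through 2022-01-17, 2022-01-19 through 2022-01-19, 2022-01-25 through 2022-01-25

2022-01-04 through 2022-01-04 meets no B interval.
2022-01-06 through 2022-01-07 meets no B interval.
2022-01-12 through 2022-01-19 ∩ B → 2022-01-12 through 2022-01-12, 2022-01-14 through 2022-01-17, 2022-01-19 through 2022-01-19.
2022-01-25 through 2022-01-25 ∩ B → 2022-01-25 through 2022-01-25.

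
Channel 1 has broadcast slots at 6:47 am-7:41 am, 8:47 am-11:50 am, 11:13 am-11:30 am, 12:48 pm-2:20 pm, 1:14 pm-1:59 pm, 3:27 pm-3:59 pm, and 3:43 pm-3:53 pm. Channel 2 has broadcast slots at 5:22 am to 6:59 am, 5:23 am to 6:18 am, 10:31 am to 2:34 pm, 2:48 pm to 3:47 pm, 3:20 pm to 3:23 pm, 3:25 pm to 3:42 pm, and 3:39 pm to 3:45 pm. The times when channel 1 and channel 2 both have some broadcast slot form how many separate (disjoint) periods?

First set merges to 6:47 am–7:41 am, 8:47 am–11:50 am, 12:48 pm–2:20 pm, 3:27 pm–3:59 pm.
Second set merges to 5:22 am–6:59 am, 10:31 am–2:34 pm, 2:48 pm–3:47 pm.
A ∩ B = 6:47 am–6:59 am, 10:31 am–11:50 am, 12:48 pm–2:20 pm, 3:27 pm–3:47 pm.
That is 4 disjoint pieces.

4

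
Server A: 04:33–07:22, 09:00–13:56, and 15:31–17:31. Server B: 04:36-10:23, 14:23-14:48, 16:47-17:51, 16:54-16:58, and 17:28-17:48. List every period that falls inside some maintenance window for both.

Merge the second list: 04:36–10:23, 14:23–14:48, 16:47–17:51.
04:33–07:22 ∩ B → 04:36–07:22.
09:00–13:56 ∩ B → 09:00–10:23.
15:31–17:31 ∩ B → 16:47–17:31.

04:36–07:22, 09:00–10:23, 16:47–17:31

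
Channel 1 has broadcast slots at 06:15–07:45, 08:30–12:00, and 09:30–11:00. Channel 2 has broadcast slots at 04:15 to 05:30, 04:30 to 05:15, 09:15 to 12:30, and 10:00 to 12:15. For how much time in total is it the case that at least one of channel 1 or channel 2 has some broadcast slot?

Merge the first list: 06:15-07:45, 08:30-12:00.
Merge the second list: 04:15-05:30, 09:15-12:30.
A ∪ B = 04:15-05:30, 06:15-07:45, 08:30-12:30.
Total: 1 h 15 min + 1 h 30 min + 4 h = 6 h 45 min.

6 h 45 min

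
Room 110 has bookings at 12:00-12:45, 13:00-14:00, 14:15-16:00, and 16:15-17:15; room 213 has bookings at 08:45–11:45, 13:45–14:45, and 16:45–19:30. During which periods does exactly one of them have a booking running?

08:45–11:45, 12:00–12:45, 13:00–13:45, 14:00–14:15, 14:45–16:00, 16:15–16:45, 17:15–19:30

A but not B: 12:00–12:45, 13:00–13:45, 14:45–16:00, 16:15–16:45.
B but not A: 08:45–11:45, 14:00–14:15, 17:15–19:30.
Combining gives A △ B.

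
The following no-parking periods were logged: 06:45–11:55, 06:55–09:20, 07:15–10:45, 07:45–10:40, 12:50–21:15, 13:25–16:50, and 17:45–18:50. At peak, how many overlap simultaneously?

4

Walk the sorted start/end points keeping a running depth.
The depth first hits 4 at 07:45.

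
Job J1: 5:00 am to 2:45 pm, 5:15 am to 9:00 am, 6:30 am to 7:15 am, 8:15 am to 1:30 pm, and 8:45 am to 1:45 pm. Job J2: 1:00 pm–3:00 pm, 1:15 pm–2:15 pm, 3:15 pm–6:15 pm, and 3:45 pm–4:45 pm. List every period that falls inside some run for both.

A, merged: 5:00 am–2:45 pm.
B, merged: 1:00 pm–3:00 pm, 3:15 pm–6:15 pm.
5:00 am–2:45 pm meets the second set on 1:00 pm–2:45 pm.

1:00 pm–2:45 pm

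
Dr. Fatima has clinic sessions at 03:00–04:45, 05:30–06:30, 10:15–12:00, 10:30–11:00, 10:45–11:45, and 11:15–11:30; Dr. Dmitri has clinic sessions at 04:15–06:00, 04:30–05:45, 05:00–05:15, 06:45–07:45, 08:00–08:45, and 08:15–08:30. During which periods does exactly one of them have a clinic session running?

A, merged: 03:00–04:45, 05:30–06:30, 10:15–12:00.
B, merged: 04:15–06:00, 06:45–07:45, 08:00–08:45.
A but not B: 03:00–04:15, 06:00–06:30, 10:15–12:00.
B but not A: 04:45–05:30, 06:45–07:45, 08:00–08:45.
Combining gives A △ B.

03:00–04:15, 04:45–05:30, 06:00–06:30, 06:45–07:45, 08:00–08:45, 10:15–12:00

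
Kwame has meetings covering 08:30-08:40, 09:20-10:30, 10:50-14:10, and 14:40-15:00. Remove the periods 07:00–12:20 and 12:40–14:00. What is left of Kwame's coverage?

12:20–12:40, 14:00–14:10, 14:40–15:00

08:30–08:40: entirely removed.
09:20–10:30: entirely removed.
10:50–14:10 \ B = 12:20–12:40, 14:00–14:10.
14:40–15:00: nothing removed.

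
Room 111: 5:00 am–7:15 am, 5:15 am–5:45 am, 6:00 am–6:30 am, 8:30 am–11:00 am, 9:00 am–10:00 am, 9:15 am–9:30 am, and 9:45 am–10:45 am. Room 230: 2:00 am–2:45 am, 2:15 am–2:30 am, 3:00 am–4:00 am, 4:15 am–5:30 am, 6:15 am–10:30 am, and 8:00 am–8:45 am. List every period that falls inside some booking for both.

5:00 am-5:30 am, 6:15 am-7:15 am, 8:30 am-10:30 am

Merge the first list: 5:00 am-7:15 am, 8:30 am-11:00 am.
Merge the second list: 2:00 am-2:45 am, 3:00 am-4:00 am, 4:15 am-5:30 am, 6:15 am-10:30 am.
5:00 am-7:15 am overlaps B on 5:00 am-5:30 am, 6:15 am-7:15 am.
8:30 am-11:00 am overlaps B on 8:30 am-10:30 am.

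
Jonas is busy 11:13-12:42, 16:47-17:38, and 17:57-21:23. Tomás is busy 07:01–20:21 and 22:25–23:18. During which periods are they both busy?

11:13–12:42, 16:47–17:38, 17:57–20:21

11:13–12:42 meets the second set on 11:13–12:42.
16:47–17:38 meets the second set on 16:47–17:38.
17:57–21:23 meets the second set on 17:57–20:21.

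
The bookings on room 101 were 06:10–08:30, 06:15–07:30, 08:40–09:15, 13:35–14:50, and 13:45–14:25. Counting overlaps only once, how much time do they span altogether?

Merged: 06:10–08:30, 08:40–09:15, 13:35–14:50.
Lengths: 2 h 20 min + 35 min + 1 h 15 min = 4 h 10 min.

4 h 10 min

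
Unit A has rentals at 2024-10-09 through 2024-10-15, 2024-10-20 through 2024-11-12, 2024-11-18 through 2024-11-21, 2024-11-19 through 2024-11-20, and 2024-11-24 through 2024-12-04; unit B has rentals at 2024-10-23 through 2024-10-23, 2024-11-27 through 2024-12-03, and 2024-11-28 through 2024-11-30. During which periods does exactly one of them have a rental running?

Merge the first list: 2024-10-09 through 2024-10-15, 2024-10-20 through 2024-11-12, 2024-11-18 through 2024-11-21, 2024-11-24 through 2024-12-04.
Merge the second list: 2024-10-23 through 2024-10-23, 2024-11-27 through 2024-12-03.
Only in the first: 2024-10-09 through 2024-10-15, 2024-10-20 through 2024-10-22, 2024-10-24 through 2024-11-12, 2024-11-18 through 2024-11-21, 2024-11-24 through 2024-11-26, 2024-12-04 through 2024-12-04.
Only in the second: none.
Together these are the periods covered by exactly one.

2024-10-09 through 2024-10-15, 2024-10-20 through 2024-10-22, 2024-10-24 through 2024-11-12, 2024-11-18 through 2024-11-21, 2024-11-24 through 2024-11-26, 2024-12-04 through 2024-12-04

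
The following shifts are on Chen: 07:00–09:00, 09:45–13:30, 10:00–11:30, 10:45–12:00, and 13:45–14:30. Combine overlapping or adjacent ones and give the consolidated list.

09:45–13:30 is disjoint → start new block.
10:00–11:30 overlaps/touches 09:45–13:30 → extend to 09:45–13:30.
10:45–12:00 overlaps/touches 09:45–13:30 → extend to 09:45–13:30.
13:45–14:30 is disjoint → start new block.

07:00–09:00, 09:45–13:30, 13:45–14:30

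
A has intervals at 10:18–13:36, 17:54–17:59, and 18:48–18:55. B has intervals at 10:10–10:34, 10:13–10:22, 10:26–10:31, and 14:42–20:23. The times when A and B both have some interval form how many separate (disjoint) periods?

Merge the second list: 10:10-10:34, 14:42-20:23.
A ∩ B = 10:18-10:34, 17:54-17:59, 18:48-18:55.
That is 3 disjoint pieces.

3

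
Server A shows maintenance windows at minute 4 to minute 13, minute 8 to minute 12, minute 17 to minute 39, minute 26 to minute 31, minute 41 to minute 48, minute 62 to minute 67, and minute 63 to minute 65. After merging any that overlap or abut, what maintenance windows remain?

minute 4 to minute 13, minute 17 to minute 39, minute 41 to minute 48, minute 62 to minute 67

minute 8 to minute 12 overlaps/touches minute 4 to minute 13 → extend to minute 4 to minute 13.
minute 17 to minute 39 is disjoint → start new block.
minute 26 to minute 31 overlaps/touches minute 17 to minute 39 → extend to minute 17 to minute 39.
minute 41 to minute 48 is disjoint → start new block.
minute 62 to minute 67 is disjoint → start new block.
minute 63 to minute 65 overlaps/touches minute 62 to minute 67 → extend to minute 62 to minute 67.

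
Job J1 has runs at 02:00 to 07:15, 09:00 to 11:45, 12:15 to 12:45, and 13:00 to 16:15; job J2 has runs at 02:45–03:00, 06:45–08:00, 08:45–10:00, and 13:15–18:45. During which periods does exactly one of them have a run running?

02:00–02:45, 03:00–06:45, 07:15–08:00, 08:45–09:00, 10:00–11:45, 12:15–12:45, 13:00–13:15, 16:15–18:45

A but not B: 02:00–02:45, 03:00–06:45, 10:00–11:45, 12:15–12:45, 13:00–13:15.
B but not A: 07:15–08:00, 08:45–09:00, 16:15–18:45.
Combining gives A △ B.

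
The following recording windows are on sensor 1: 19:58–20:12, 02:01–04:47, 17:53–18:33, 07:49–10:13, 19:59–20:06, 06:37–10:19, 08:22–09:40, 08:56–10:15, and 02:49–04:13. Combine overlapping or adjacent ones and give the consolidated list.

02:01–04:47, 06:37–10:19, 17:53–18:33, 19:58–20:12

Sort by start: 02:01–04:47, 02:49–04:13, 06:37–10:19, 07:49–10:13, 08:22–09:40, 08:56–10:15, 17:53–18:33, 19:58–20:12, 19:59–20:06.
02:49–04:13 overlaps/touches 02:01–04:47 → extend to 02:01–04:47.
06:37–10:19 is disjoint → start new block.
07:49–10:13 overlaps/touches 06:37–10:19 → extend to 06:37–10:19.
08:22–09:40 overlaps/touches 06:37–10:19 → extend to 06:37–10:19.
08:56–10:15 overlaps/touches 06:37–10:19 → extend to 06:37–10:19.
17:53–18:33 is disjoint → start new block.
19:58–20:12 is disjoint → start new block.
19:59–20:06 overlaps/touches 19:58–20:12 → extend to 19:58–20:12.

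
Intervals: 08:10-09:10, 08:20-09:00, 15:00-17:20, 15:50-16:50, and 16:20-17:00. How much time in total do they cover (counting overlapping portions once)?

Merged: 08:10–09:10, 15:00–17:20.
Lengths: 1 h + 2 h 20 min = 3 h 20 min.

3 h 20 min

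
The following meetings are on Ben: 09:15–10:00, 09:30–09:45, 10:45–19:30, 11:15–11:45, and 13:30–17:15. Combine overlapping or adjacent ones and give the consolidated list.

09:15-10:00, 10:45-19:30

09:30-09:45 overlaps/touches 09:15-10:00 → extend to 09:15-10:00.
10:45-19:30 is disjoint → start new block.
11:15-11:45 overlaps/touches 10:45-19:30 → extend to 10:45-19:30.
13:30-17:15 overlaps/touches 10:45-19:30 → extend to 10:45-19:30.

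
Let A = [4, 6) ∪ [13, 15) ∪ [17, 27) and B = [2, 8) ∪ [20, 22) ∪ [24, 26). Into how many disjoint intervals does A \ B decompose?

A \ B = [13, 15), [17, 20), [22, 24), [26, 27).
That is 4 disjoint pieces.

4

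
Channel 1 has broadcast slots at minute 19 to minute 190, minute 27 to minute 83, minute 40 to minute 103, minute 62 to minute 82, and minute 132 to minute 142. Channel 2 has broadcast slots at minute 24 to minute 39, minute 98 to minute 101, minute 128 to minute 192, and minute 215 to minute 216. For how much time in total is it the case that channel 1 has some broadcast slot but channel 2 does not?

91 minutes

First set merges to minute 19 to minute 190.
A \ B = minute 19 to minute 24, minute 39 to minute 98, minute 101 to minute 128.
Total: 5 minutes + 59 minutes + 27 minutes = 91 minutes.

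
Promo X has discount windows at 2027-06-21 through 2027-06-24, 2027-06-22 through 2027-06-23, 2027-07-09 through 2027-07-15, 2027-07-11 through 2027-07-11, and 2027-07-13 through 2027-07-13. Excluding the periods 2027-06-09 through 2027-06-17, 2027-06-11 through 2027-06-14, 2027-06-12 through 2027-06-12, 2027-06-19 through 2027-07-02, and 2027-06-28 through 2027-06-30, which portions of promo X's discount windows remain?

2027-07-09 through 2027-07-15

A, merged: 2027-06-21 through 2027-06-24, 2027-07-09 through 2027-07-15.
B, merged: 2027-06-09 through 2027-06-17, 2027-06-19 through 2027-07-02.
2027-06-21 through 2027-06-24 lies entirely inside B → drops out.
2027-07-09 through 2027-07-15 is untouched.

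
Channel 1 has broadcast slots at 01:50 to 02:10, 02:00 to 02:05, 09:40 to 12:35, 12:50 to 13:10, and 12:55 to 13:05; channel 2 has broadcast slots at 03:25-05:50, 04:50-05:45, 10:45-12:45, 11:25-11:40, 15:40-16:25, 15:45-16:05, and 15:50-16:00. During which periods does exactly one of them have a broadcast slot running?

01:50-02:10, 03:25-05:50, 09:40-10:45, 12:35-12:45, 12:50-13:10, 15:40-16:25

Merge the first list: 01:50-02:10, 09:40-12:35, 12:50-13:10.
Merge the second list: 03:25-05:50, 10:45-12:45, 15:40-16:25.
A but not B: 01:50-02:10, 09:40-10:45, 12:50-13:10.
B but not A: 03:25-05:50, 12:35-12:45, 15:40-16:25.
Combining gives A △ B.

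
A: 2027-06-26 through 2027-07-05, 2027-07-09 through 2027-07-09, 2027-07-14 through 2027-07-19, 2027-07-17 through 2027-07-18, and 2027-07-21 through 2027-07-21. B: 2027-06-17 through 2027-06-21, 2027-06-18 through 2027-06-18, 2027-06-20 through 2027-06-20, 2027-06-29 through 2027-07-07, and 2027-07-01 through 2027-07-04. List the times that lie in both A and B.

First set merges to 2027-06-26 through 2027-07-05, 2027-07-09 through 2027-07-09, 2027-07-14 through 2027-07-19, 2027-07-21 through 2027-07-21.
Second set merges to 2027-06-17 through 2027-06-21, 2027-06-29 through 2027-07-07.
2027-06-26 through 2027-07-05 ∩ B → 2027-06-29 through 2027-07-05.
2027-07-09 through 2027-07-09 meets no B interval.
2027-07-14 through 2027-07-19 meets no B interval.
2027-07-21 through 2027-07-21 meets no B interval.

2027-06-29 through 2027-07-05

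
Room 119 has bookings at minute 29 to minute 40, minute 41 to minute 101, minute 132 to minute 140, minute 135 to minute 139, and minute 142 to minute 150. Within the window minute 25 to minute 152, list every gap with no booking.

After merging, the occupied span is minute 29 to minute 40, minute 41 to minute 101, minute 132 to minute 140, minute 142 to minute 150.
Uncovered inside minute 25 to minute 152: minute 25 to minute 29, minute 40 to minute 41, minute 101 to minute 132, minute 140 to minute 142, minute 150 to minute 152.

minute 25 to minute 29, minute 40 to minute 41, minute 101 to minute 132, minute 140 to minute 142, minute 150 to minute 152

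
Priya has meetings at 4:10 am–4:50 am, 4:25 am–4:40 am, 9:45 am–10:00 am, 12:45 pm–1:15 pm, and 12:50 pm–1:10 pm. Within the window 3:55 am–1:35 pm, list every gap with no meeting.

3:55 am–4:10 am, 4:50 am–9:45 am, 10:00 am–12:45 pm, 1:15 pm–1:35 pm

Covered (merged): 4:10 am–4:50 am, 9:45 am–10:00 am, 12:45 pm–1:15 pm.
Gaps within 3:55 am–1:35 pm: 3:55 am–4:10 am, 4:50 am–9:45 am, 10:00 am–12:45 pm, 1:15 pm–1:35 pm.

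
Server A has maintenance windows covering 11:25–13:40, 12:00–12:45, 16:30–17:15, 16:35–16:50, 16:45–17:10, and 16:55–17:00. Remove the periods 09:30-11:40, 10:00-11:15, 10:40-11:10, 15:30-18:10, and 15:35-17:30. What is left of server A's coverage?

A, merged: 11:25-13:40, 16:30-17:15.
B, merged: 09:30-11:40, 15:30-18:10.
11:25-13:40 minus B → 11:40-13:40.
16:30-17:15: fully covered by B → removed.

11:40-13:40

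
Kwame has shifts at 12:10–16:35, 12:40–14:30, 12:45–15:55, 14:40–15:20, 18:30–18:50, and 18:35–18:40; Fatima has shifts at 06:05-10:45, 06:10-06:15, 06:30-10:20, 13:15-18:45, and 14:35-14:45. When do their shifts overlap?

13:15–16:35, 18:30–18:45

First set merges to 12:10–16:35, 18:30–18:50.
Second set merges to 06:05–10:45, 13:15–18:45.
12:10–16:35 meets the second set on 13:15–16:35.
18:30–18:50 meets the second set on 18:30–18:45.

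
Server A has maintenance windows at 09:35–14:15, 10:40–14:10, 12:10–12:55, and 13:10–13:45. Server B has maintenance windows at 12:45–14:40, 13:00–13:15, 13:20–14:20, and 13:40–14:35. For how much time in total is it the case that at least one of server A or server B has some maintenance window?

5 h 5 min

First set merges to 09:35–14:15.
Second set merges to 12:45–14:40.
A ∪ B = 09:35–14:40.
Total: 5 h 5 min.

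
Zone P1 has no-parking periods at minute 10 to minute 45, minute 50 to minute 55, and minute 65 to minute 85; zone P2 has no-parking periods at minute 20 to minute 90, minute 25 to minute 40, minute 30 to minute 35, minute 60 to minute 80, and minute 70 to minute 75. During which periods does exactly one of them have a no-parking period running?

Merge the second list: minute 20 to minute 90.
A but not B: minute 10 to minute 20.
B but not A: minute 45 to minute 50, minute 55 to minute 65, minute 85 to minute 90.
Combining gives A △ B.

minute 10 to minute 20, minute 45 to minute 50, minute 55 to minute 65, minute 85 to minute 90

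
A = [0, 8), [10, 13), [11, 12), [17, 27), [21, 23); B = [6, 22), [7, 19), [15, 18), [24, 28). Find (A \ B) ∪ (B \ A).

[0, 6) ∪ [8, 10) ∪ [13, 17) ∪ [22, 24) ∪ [27, 28)

First set merges to [0, 8), [10, 13), [17, 27).
Second set merges to [6, 22), [24, 28).
A but not B: [0, 6), [22, 24).
B but not A: [8, 10), [13, 17), [27, 28).
Combining gives A △ B.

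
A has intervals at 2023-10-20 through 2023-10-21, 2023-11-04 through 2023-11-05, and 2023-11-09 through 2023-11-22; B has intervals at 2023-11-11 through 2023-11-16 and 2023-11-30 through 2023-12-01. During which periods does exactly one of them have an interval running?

A but not B: 2023-10-20 through 2023-10-21, 2023-11-04 through 2023-11-05, 2023-11-09 through 2023-11-10, 2023-11-17 through 2023-11-22.
B but not A: 2023-11-30 through 2023-12-01.
Combining gives A △ B.

2023-10-20 through 2023-10-21, 2023-11-04 through 2023-11-05, 2023-11-09 through 2023-11-10, 2023-11-17 through 2023-11-22, 2023-11-30 through 2023-12-01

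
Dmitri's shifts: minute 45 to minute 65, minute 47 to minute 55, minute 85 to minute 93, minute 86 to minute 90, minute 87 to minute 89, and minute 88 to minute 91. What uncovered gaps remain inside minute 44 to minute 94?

minute 44 to minute 45, minute 65 to minute 85, minute 93 to minute 94

Covered (merged): minute 45 to minute 65, minute 85 to minute 93.
Complement within minute 44 to minute 94: minute 44 to minute 45, minute 65 to minute 85, minute 93 to minute 94.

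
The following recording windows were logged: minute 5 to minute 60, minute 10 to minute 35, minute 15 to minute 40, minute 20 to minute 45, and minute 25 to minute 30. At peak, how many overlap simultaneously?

5

Walk the sorted start/end points keeping a running depth.
The depth first hits 5 at minute 25.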